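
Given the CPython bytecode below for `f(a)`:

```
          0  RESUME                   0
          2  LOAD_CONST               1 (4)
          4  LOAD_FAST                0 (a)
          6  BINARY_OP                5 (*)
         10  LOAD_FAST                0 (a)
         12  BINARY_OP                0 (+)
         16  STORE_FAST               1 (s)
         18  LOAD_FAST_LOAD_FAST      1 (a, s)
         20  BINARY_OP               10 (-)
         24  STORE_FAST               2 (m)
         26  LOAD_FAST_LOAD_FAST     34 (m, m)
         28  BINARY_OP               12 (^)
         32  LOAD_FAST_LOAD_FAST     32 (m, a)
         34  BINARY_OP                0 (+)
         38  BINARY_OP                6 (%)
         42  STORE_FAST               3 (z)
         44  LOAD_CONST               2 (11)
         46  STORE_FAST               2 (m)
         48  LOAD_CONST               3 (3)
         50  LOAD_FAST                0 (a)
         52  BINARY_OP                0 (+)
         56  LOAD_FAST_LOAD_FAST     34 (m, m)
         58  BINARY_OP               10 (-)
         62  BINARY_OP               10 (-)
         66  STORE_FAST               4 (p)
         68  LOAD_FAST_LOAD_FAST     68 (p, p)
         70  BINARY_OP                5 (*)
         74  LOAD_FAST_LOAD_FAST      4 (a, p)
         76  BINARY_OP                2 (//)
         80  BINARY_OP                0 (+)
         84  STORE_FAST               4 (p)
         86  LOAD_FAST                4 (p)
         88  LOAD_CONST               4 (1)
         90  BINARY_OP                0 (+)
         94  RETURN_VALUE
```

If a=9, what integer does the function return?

145

LOAD_CONST → push 4. Stack: [4]
LOAD_FAST a → push 9. Stack: [4, 9]
BINARY_OP * → 4 * 9 = 36. Stack: [36]
LOAD_FAST a → push 9. Stack: [36, 9]
BINARY_OP + → 36 + 9 = 45. Stack: [45]
STORE_FAST s → s=45. Stack: []
LOAD_FAST_LOAD_FAST a,s → push 9,45. Stack: [9, 45]
BINARY_OP - → 9 - 45 = -36. Stack: [-36]
STORE_FAST m → m=-36. Stack: []
LOAD_FAST_LOAD_FAST m,m → push -36,-36. Stack: [-36, -36]
BINARY_OP ^ → -36 ^ -36 = 0. Stack: [0]
LOAD_FAST_LOAD_FAST m,a → push -36,9. Stack: [0, -36, 9]
BINARY_OP + → -36 + 9 = -27. Stack: [0, -27]
BINARY_OP % → 0 % -27 = 0. Stack: [0]
STORE_FAST z → z=0. Stack: []
LOAD_CONST → push 11. Stack: [11]
STORE_FAST m → m=11. Stack: []
LOAD_CONST → push 3. Stack: [3]
LOAD_FAST a → push 9. Stack: [3, 9]
BINARY_OP + → 3 + 9 = 12. Stack: [12]
LOAD_FAST_LOAD_FAST m,m → push 11,11. Stack: [12, 11, 11]
BINARY_OP - → 11 - 11 = 0. Stack: [12, 0]
BINARY_OP - → 12 - 0 = 12. Stack: [12]
STORE_FAST p → p=12. Stack: []
LOAD_FAST_LOAD_FAST p,p → push 12,12. Stack: [12, 12]
BINARY_OP * → 12 * 12 = 144. Stack: [144]
LOAD_FAST_LOAD_FAST a,p → push 9,12. Stack: [144, 9, 12]
BINARY_OP // → 9 // 12 = 0. Stack: [144, 0]
BINARY_OP + → 144 + 0 = 144. Stack: [144]
STORE_FAST p → p=144. Stack: []
LOAD_FAST p → push 144. Stack: [144]
LOAD_CONST → push 1. Stack: [144, 1]
BINARY_OP + → 144 + 1 = 145. Stack: [145]
RETURN_VALUE → return 145.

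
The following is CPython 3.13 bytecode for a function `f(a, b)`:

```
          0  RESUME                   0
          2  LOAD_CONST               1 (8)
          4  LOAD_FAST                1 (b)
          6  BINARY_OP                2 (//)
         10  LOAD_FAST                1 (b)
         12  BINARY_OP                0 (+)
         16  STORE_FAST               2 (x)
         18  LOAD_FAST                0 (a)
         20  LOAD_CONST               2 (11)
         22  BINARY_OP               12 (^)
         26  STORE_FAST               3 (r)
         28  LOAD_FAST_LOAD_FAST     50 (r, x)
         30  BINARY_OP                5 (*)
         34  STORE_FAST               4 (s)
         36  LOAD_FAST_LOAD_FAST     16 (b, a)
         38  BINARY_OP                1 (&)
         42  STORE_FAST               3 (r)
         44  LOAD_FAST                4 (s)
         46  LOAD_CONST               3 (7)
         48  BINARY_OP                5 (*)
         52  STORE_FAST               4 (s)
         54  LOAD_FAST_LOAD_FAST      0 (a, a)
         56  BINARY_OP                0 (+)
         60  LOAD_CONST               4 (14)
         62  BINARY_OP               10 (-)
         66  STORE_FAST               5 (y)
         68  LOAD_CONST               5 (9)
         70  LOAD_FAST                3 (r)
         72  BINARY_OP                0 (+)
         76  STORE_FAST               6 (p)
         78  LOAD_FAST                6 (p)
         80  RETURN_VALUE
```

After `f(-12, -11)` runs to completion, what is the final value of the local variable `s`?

84

LOAD_CONST → push 8. Stack: [8]
LOAD_FAST b → push -11. Stack: [8, -11]
BINARY_OP // → 8 // -11 = -1. Stack: [-1]
LOAD_FAST b → push -11. Stack: [-1, -11]
BINARY_OP + → -1 + -11 = -12. Stack: [-12]
STORE_FAST x → x=-12. Stack: []
LOAD_FAST a → push -12. Stack: [-12]
LOAD_CONST → push 11. Stack: [-12, 11]
BINARY_OP ^ → -12 ^ 11 = -1. Stack: [-1]
STORE_FAST r → r=-1. Stack: []
LOAD_FAST_LOAD_FAST r,x → push -1,-12. Stack: [-1, -12]
BINARY_OP * → -1 * -12 = 12. Stack: [12]
STORE_FAST s → s=12. Stack: []
LOAD_FAST_LOAD_FAST b,a → push -11,-12. Stack: [-11, -12]
BINARY_OP & → -11 & -12 = -12. Stack: [-12]
STORE_FAST r → r=-12. Stack: []
LOAD_FAST s → push 12. Stack: [12]
LOAD_CONST → push 7. Stack: [12, 7]
BINARY_OP * → 12 * 7 = 84. Stack: [84]
STORE_FAST s → s=84. Stack: []
LOAD_FAST_LOAD_FAST a,a → push -12,-12. Stack: [-12, -12]
BINARY_OP + → -12 + -12 = -24. Stack: [-24]
LOAD_CONST → push 14. Stack: [-24, 14]
BINARY_OP - → -24 - 14 = -38. Stack: [-38]
STORE_FAST y → y=-38. Stack: []
LOAD_CONST → push 9. Stack: [9]
LOAD_FAST r → push -12. Stack: [9, -12]
BINARY_OP + → 9 + -12 = -3. Stack: [-3]
STORE_FAST p → p=-3. Stack: []
LOAD_FAST p → push -3. Stack: [-3]
RETURN_VALUE → return -3.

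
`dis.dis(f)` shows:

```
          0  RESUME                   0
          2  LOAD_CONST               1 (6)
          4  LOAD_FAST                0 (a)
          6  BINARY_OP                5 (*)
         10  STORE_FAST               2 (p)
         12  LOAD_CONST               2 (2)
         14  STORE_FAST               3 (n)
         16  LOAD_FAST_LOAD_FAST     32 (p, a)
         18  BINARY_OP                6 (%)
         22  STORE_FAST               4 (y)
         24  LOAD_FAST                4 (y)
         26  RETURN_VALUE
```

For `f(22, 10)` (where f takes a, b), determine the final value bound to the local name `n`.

LOAD_CONST → push 6. Stack: [6]
LOAD_FAST a → push 22. Stack: [6, 22]
BINARY_OP * → 6 * 22 = 132. Stack: [132]
STORE_FAST p → p=132. Stack: []
LOAD_CONST → push 2. Stack: [2]
STORE_FAST n → n=2. Stack: []
LOAD_FAST_LOAD_FAST p,a → push 132,22. Stack: [132, 22]
BINARY_OP % → 132 % 22 = 0. Stack: [0]
STORE_FAST y → y=0. Stack: []
LOAD_FAST y → push 0. Stack: [0]
RETURN_VALUE → return 0.

2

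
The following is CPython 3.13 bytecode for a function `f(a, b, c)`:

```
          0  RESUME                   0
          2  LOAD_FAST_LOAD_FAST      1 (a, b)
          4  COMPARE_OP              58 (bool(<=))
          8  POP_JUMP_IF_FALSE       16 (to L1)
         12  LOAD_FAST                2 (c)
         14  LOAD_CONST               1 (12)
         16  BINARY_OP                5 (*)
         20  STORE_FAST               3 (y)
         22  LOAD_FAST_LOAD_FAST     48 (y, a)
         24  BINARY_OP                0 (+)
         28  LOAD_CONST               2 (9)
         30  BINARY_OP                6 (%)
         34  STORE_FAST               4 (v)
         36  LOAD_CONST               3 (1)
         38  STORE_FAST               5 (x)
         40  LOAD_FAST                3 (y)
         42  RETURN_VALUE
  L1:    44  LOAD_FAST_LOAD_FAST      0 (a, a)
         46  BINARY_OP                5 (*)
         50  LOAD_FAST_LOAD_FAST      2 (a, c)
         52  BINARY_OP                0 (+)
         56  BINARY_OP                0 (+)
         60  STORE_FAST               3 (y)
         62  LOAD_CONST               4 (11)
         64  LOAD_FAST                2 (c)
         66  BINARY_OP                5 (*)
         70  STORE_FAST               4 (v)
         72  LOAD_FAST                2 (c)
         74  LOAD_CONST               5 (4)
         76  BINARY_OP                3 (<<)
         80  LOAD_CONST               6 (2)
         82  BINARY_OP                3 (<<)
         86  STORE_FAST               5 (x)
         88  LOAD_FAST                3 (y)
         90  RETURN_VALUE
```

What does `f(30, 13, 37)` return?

LOAD_FAST_LOAD_FAST a,b → push 30,13. Stack: [30, 13]
COMPARE_OP bool(<=) → 30 vs 13 = False. Stack: [False]
POP_JUMP_IF_FALSE → pop False; jump. Stack: []
LOAD_FAST_LOAD_FAST a,a → push 30,30. Stack: [30, 30]
BINARY_OP * → 30 * 30 = 900. Stack: [900]
LOAD_FAST_LOAD_FAST a,c → push 30,37. Stack: [900, 30, 37]
BINARY_OP + → 30 + 37 = 67. Stack: [900, 67]
BINARY_OP + → 900 + 67 = 967. Stack: [967]
STORE_FAST y → y=967. Stack: []
LOAD_CONST → push 11. Stack: [11]
LOAD_FAST c → push 37. Stack: [11, 37]
BINARY_OP * → 11 * 37 = 407. Stack: [407]
STORE_FAST v → v=407. Stack: []
LOAD_FAST c → push 37. Stack: [37]
LOAD_CONST → push 4. Stack: [37, 4]
BINARY_OP << → 37 << 4 = 592. Stack: [592]
LOAD_CONST → push 2. Stack: [592, 2]
BINARY_OP << → 592 << 2 = 2368. Stack: [2368]
STORE_FAST x → x=2368. Stack: []
LOAD_FAST y → push 967. Stack: [967]
RETURN_VALUE → return 967.

967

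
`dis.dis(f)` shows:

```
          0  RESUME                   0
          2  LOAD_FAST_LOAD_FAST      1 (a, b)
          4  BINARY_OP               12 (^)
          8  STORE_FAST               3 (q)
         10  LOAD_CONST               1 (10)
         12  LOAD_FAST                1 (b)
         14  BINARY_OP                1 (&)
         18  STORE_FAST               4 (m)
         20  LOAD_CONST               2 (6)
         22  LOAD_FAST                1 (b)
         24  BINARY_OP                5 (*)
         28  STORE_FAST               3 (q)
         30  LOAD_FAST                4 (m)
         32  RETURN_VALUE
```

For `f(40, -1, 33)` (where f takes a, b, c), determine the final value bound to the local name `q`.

LOAD_FAST_LOAD_FAST a,b → push 40,-1. Stack: [40, -1]
BINARY_OP ^ → 40 ^ -1 = -41. Stack: [-41]
STORE_FAST q → q=-41. Stack: []
LOAD_CONST → push 10. Stack: [10]
LOAD_FAST b → push -1. Stack: [10, -1]
BINARY_OP & → 10 & -1 = 10. Stack: [10]
STORE_FAST m → m=10. Stack: []
LOAD_CONST → push 6. Stack: [6]
LOAD_FAST b → push -1. Stack: [6, -1]
BINARY_OP * → 6 * -1 = -6. Stack: [-6]
STORE_FAST q → q=-6. Stack: []
LOAD_FAST m → push 10. Stack: [10]
RETURN_VALUE → return 10.

-6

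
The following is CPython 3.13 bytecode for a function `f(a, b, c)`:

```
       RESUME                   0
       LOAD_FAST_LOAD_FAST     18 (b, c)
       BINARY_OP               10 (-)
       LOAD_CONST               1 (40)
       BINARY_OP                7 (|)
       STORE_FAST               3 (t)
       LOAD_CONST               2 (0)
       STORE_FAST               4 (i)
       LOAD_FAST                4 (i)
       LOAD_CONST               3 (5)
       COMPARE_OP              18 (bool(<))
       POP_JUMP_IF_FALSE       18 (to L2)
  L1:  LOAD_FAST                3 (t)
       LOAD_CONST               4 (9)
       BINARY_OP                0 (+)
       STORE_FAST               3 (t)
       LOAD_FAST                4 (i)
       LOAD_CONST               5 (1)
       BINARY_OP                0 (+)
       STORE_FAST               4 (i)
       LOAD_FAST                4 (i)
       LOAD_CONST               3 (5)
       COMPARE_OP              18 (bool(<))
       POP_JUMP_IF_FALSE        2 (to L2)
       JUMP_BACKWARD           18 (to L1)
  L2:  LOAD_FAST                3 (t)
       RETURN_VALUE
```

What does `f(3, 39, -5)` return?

89

LOAD_FAST_LOAD_FAST b,c → push 39,-5
BINARY_OP - → 39 - -5 = 44
LOAD_CONST → push 40
BINARY_OP | → 44 | 40 = 44
STORE_FAST t → t=44
LOAD_CONST → push 0
STORE_FAST i → i=0
LOAD_FAST i → push 0
LOAD_CONST → push 5
COMPARE_OP bool(<) → 0 vs 5 = True
POP_JUMP_IF_FALSE → pop True; no jump
LOAD_FAST t → push 44
LOAD_CONST → push 9
BINARY_OP + → 44 + 9 = 53
STORE_FAST t → t=53
LOAD_FAST i → push 0
LOAD_CONST → push 1
BINARY_OP + → 0 + 1 = 1
STORE_FAST i → i=1
LOAD_FAST i → push 1
LOAD_CONST → push 5
COMPARE_OP bool(<) → 1 vs 5 = True
POP_JUMP_IF_FALSE → pop True; no jump
LOAD_FAST t → push 53
LOAD_CONST → push 9
BINARY_OP + → 53 + 9 = 62
STORE_FAST t → t=62
LOAD_FAST i → push 1
LOAD_CONST → push 1
BINARY_OP + → 1 + 1 = 2
STORE_FAST i → i=2
LOAD_FAST i → push 2
LOAD_CONST → push 5
COMPARE_OP bool(<) → 2 vs 5 = True
POP_JUMP_IF_FALSE → pop True; no jump
LOAD_FAST t → push 62
LOAD_CONST → push 9
BINARY_OP + → 62 + 9 = 71
STORE_FAST t → t=71
LOAD_FAST i → push 2
LOAD_CONST → push 1
BINARY_OP + → 2 + 1 = 3
STORE_FAST i → i=3
LOAD_FAST i → push 3
LOAD_CONST → push 5
COMPARE_OP bool(<) → 3 vs 5 = True
POP_JUMP_IF_FALSE → pop True; no jump
LOAD_FAST t → push 71
LOAD_CONST → push 9
BINARY_OP + → 71 + 9 = 80
STORE_FAST t → t=80
LOAD_FAST i → push 3
LOAD_CONST → push 1
BINARY_OP + → 3 + 1 = 4
STORE_FAST i → i=4
LOAD_FAST i → push 4
LOAD_CONST → push 5
COMPARE_OP bool(<) → 4 vs 5 = True
POP_JUMP_IF_FALSE → pop True; no jump
LOAD_FAST t → push 80
LOAD_CONST → push 9
BINARY_OP + → 80 + 9 = 89
STORE_FAST t → t=89
LOAD_FAST i → push 4
LOAD_CONST → push 1
BINARY_OP + → 4 + 1 = 5
STORE_FAST i → i=5
LOAD_FAST i → push 5
LOAD_CONST → push 5
COMPARE_OP bool(<) → 5 vs 5 = False
POP_JUMP_IF_FALSE → pop False; jump
LOAD_FAST t → push 89
RETURN_VALUE → return 89.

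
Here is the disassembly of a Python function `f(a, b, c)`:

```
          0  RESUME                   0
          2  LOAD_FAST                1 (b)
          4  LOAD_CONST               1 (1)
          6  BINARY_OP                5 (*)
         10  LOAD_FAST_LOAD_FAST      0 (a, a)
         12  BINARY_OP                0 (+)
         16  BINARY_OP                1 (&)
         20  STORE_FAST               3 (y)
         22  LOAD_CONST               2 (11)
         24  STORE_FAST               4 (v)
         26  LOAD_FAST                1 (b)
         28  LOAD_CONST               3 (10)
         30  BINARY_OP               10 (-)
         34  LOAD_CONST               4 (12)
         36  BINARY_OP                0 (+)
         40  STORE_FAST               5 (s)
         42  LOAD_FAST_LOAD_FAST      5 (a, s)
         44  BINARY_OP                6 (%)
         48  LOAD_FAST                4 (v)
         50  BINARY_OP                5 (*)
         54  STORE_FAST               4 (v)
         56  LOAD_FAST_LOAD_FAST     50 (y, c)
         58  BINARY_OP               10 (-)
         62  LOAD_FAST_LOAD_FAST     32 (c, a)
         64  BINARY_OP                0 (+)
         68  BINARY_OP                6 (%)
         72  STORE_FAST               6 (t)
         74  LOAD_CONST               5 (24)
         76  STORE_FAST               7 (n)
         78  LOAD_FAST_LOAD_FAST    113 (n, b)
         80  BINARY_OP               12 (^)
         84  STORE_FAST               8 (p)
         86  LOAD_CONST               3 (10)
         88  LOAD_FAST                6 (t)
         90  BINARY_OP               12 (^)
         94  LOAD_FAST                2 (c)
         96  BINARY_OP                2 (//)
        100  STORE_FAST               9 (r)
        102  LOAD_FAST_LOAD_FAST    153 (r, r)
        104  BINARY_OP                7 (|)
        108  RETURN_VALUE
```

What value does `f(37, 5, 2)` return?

LOAD_FAST b → push 5. Stack: [5]
LOAD_CONST → push 1. Stack: [5, 1]
BINARY_OP * → 5 * 1 = 5. Stack: [5]
LOAD_FAST_LOAD_FAST a,a → push 37,37. Stack: [5, 37, 37]
BINARY_OP + → 37 + 37 = 74. Stack: [5, 74]
BINARY_OP & → 5 & 74 = 0. Stack: [0]
STORE_FAST y → y=0. Stack: []
LOAD_CONST → push 11. Stack: [11]
STORE_FAST v → v=11. Stack: []
LOAD_FAST b → push 5. Stack: [5]
LOAD_CONST → push 10. Stack: [5, 10]
BINARY_OP - → 5 - 10 = -5. Stack: [-5]
LOAD_CONST → push 12. Stack: [-5, 12]
BINARY_OP + → -5 + 12 = 7. Stack: [7]
STORE_FAST s → s=7. Stack: []
LOAD_FAST_LOAD_FAST a,s → push 37,7. Stack: [37, 7]
BINARY_OP % → 37 % 7 = 2. Stack: [2]
LOAD_FAST v → push 11. Stack: [2, 11]
BINARY_OP * → 2 * 11 = 22. Stack: [22]
STORE_FAST v → v=22. Stack: []
LOAD_FAST_LOAD_FAST y,c → push 0,2. Stack: [0, 2]
BINARY_OP - → 0 - 2 = -2. Stack: [-2]
LOAD_FAST_LOAD_FAST c,a → push 2,37. Stack: [-2, 2, 37]
BINARY_OP + → 2 + 37 = 39. Stack: [-2, 39]
BINARY_OP % → -2 % 39 = 37. Stack: [37]
STORE_FAST t → t=37. Stack: []
LOAD_CONST → push 24. Stack: [24]
STORE_FAST n → n=24. Stack: []
LOAD_FAST_LOAD_FAST n,b → push 24,5. Stack: [24, 5]
BINARY_OP ^ → 24 ^ 5 = 29. Stack: [29]
STORE_FAST p → p=29. Stack: []
LOAD_CONST → push 10. Stack: [10]
LOAD_FAST t → push 37. Stack: [10, 37]
BINARY_OP ^ → 10 ^ 37 = 47. Stack: [47]
LOAD_FAST c → push 2. Stack: [47, 2]
BINARY_OP // → 47 // 2 = 23. Stack: [23]
STORE_FAST r → r=23. Stack: []
LOAD_FAST_LOAD_FAST r,r → push 23,23. Stack: [23, 23]
BINARY_OP | → 23 | 23 = 23. Stack: [23]
RETURN_VALUE → return 23.

23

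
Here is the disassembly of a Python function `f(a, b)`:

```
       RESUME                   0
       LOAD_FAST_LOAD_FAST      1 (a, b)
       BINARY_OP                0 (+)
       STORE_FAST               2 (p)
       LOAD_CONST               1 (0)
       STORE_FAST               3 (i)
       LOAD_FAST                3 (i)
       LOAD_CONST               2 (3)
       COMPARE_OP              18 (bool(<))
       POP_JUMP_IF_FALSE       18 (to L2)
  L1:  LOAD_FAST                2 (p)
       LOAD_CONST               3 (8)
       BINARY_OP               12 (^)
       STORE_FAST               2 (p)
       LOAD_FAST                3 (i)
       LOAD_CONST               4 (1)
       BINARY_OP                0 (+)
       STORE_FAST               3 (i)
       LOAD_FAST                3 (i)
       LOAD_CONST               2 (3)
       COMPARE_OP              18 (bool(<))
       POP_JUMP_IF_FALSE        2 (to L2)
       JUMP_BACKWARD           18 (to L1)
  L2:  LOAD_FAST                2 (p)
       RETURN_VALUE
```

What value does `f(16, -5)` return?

LOAD_FAST_LOAD_FAST a,b → push 16,-5. Stack: [16, -5]
BINARY_OP + → 16 + -5 = 11. Stack: [11]
STORE_FAST p → p=11. Stack: []
LOAD_CONST → push 0. Stack: [0]
STORE_FAST i → i=0. Stack: []
LOAD_FAST i → push 0. Stack: [0]
LOAD_CONST → push 3. Stack: [0, 3]
COMPARE_OP bool(<) → 0 vs 3 = True. Stack: [True]
POP_JUMP_IF_FALSE → pop True; no jump. Stack: []
LOAD_FAST p → push 11. Stack: [11]
LOAD_CONST → push 8. Stack: [11, 8]
BINARY_OP ^ → 11 ^ 8 = 3. Stack: [3]
STORE_FAST p → p=3. Stack: []
LOAD_FAST i → push 0. Stack: [0]
LOAD_CONST → push 1. Stack: [0, 1]
BINARY_OP + → 0 + 1 = 1. Stack: [1]
STORE_FAST i → i=1. Stack: []
LOAD_FAST i → push 1. Stack: [1]
LOAD_CONST → push 3. Stack: [1, 3]
COMPARE_OP bool(<) → 1 vs 3 = True. Stack: [True]
POP_JUMP_IF_FALSE → pop True; no jump. Stack: []
LOAD_FAST p → push 3. Stack: [3]
LOAD_CONST → push 8. Stack: [3, 8]
BINARY_OP ^ → 3 ^ 8 = 11. Stack: [11]
STORE_FAST p → p=11. Stack: []
LOAD_FAST i → push 1. Stack: [1]
LOAD_CONST → push 1. Stack: [1, 1]
BINARY_OP + → 1 + 1 = 2. Stack: [2]
STORE_FAST i → i=2. Stack: []
LOAD_FAST i → push 2. Stack: [2]
LOAD_CONST → push 3. Stack: [2, 3]
COMPARE_OP bool(<) → 2 vs 3 = True. Stack: [True]
POP_JUMP_IF_FALSE → pop True; no jump. Stack: []
LOAD_FAST p → push 11. Stack: [11]
LOAD_CONST → push 8. Stack: [11, 8]
BINARY_OP ^ → 11 ^ 8 = 3. Stack: [3]
STORE_FAST p → p=3. Stack: []
LOAD_FAST i → push 2. Stack: [2]
LOAD_CONST → push 1. Stack: [2, 1]
BINARY_OP + → 2 + 1 = 3. Stack: [3]
STORE_FAST i → i=3. Stack: []
LOAD_FAST i → push 3. Stack: [3]
LOAD_CONST → push 3. Stack: [3, 3]
COMPARE_OP bool(<) → 3 vs 3 = False. Stack: [False]
POP_JUMP_IF_FALSE → pop False; jump. Stack: []
LOAD_FAST p → push 3. Stack: [3]
RETURN_VALUE → return 3.

3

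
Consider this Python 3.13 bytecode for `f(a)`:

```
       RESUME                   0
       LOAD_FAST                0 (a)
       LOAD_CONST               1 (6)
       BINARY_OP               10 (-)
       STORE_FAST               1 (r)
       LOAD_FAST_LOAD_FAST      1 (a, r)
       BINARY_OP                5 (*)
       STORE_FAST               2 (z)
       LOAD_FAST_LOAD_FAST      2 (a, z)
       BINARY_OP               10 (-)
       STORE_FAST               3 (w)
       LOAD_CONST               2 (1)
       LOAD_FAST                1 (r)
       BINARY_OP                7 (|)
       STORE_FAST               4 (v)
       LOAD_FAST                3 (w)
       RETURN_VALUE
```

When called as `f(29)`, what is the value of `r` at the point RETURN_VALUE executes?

23

LOAD_FAST a → push 29. Stack: [29]
LOAD_CONST → push 6. Stack: [29, 6]
BINARY_OP - → 29 - 6 = 23. Stack: [23]
STORE_FAST r → r=23. Stack: []
LOAD_FAST_LOAD_FAST a,r → push 29,23. Stack: [29, 23]
BINARY_OP * → 29 * 23 = 667. Stack: [667]
STORE_FAST z → z=667. Stack: []
LOAD_FAST_LOAD_FAST a,z → push 29,667. Stack: [29, 667]
BINARY_OP - → 29 - 667 = -638. Stack: [-638]
STORE_FAST w → w=-638. Stack: []
LOAD_CONST → push 1. Stack: [1]
LOAD_FAST r → push 23. Stack: [1, 23]
BINARY_OP | → 1 | 23 = 23. Stack: [23]
STORE_FAST v → v=23. Stack: []
LOAD_FAST w → push -638. Stack: [-638]
RETURN_VALUE → return -638.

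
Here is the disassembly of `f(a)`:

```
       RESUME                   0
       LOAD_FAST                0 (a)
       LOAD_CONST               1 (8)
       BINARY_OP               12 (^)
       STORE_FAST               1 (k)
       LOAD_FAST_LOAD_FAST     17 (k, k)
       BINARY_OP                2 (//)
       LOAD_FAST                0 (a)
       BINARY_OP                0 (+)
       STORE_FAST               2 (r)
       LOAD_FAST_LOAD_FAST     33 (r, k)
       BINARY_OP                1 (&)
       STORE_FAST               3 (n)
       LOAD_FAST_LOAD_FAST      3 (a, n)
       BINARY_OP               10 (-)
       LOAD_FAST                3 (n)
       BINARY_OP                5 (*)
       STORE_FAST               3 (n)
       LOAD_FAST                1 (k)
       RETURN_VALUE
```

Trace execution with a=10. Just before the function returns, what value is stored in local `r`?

LOAD_FAST a → push 10. Stack: [10]
LOAD_CONST → push 8. Stack: [10, 8]
BINARY_OP ^ → 10 ^ 8 = 2. Stack: [2]
STORE_FAST k → k=2. Stack: []
LOAD_FAST_LOAD_FAST k,k → push 2,2. Stack: [2, 2]
BINARY_OP // → 2 // 2 = 1. Stack: [1]
LOAD_FAST a → push 10. Stack: [1, 10]
BINARY_OP + → 1 + 10 = 11. Stack: [11]
STORE_FAST r → r=11. Stack: []
LOAD_FAST_LOAD_FAST r,k → push 11,2. Stack: [11, 2]
BINARY_OP & → 11 & 2 = 2. Stack: [2]
STORE_FAST n → n=2. Stack: []
LOAD_FAST_LOAD_FAST a,n → push 10,2. Stack: [10, 2]
BINARY_OP - → 10 - 2 = 8. Stack: [8]
LOAD_FAST n → push 2. Stack: [8, 2]
BINARY_OP * → 8 * 2 = 16. Stack: [16]
STORE_FAST n → n=16. Stack: []
LOAD_FAST k → push 2. Stack: [2]
RETURN_VALUE → return 2.

11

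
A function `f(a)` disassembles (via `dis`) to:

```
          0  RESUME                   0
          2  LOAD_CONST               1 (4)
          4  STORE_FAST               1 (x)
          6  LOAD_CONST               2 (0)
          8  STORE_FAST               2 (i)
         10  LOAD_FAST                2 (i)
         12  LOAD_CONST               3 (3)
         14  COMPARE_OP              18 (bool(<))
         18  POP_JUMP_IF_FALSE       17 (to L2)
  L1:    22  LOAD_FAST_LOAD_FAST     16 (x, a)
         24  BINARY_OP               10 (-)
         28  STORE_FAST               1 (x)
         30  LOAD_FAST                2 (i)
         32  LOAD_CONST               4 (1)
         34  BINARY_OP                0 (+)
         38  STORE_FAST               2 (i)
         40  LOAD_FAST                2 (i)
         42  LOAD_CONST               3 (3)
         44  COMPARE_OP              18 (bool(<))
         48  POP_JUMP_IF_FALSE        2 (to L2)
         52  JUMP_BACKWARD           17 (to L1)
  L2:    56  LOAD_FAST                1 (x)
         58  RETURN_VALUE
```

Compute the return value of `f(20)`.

-56

LOAD_CONST → push 4. Stack: [4]
STORE_FAST x → x=4. Stack: []
LOAD_CONST → push 0. Stack: [0]
STORE_FAST i → i=0. Stack: []
LOAD_FAST i → push 0. Stack: [0]
LOAD_CONST → push 3. Stack: [0, 3]
COMPARE_OP bool(<) → 0 vs 3 = True. Stack: [True]
POP_JUMP_IF_FALSE → pop True; no jump. Stack: []
LOAD_FAST_LOAD_FAST x,a → push 4,20. Stack: [4, 20]
BINARY_OP - → 4 - 20 = -16. Stack: [-16]
STORE_FAST x → x=-16. Stack: []
LOAD_FAST i → push 0. Stack: [0]
LOAD_CONST → push 1. Stack: [0, 1]
BINARY_OP + → 0 + 1 = 1. Stack: [1]
STORE_FAST i → i=1. Stack: []
LOAD_FAST i → push 1. Stack: [1]
LOAD_CONST → push 3. Stack: [1, 3]
COMPARE_OP bool(<) → 1 vs 3 = True. Stack: [True]
POP_JUMP_IF_FALSE → pop True; no jump. Stack: []
LOAD_FAST_LOAD_FAST x,a → push -16,20. Stack: [-16, 20]
BINARY_OP - → -16 - 20 = -36. Stack: [-36]
STORE_FAST x → x=-36. Stack: []
LOAD_FAST i → push 1. Stack: [1]
LOAD_CONST → push 1. Stack: [1, 1]
BINARY_OP + → 1 + 1 = 2. Stack: [2]
STORE_FAST i → i=2. Stack: []
LOAD_FAST i → push 2. Stack: [2]
LOAD_CONST → push 3. Stack: [2, 3]
COMPARE_OP bool(<) → 2 vs 3 = True. Stack: [True]
POP_JUMP_IF_FALSE → pop True; no jump. Stack: []
LOAD_FAST_LOAD_FAST x,a → push -36,20. Stack: [-36, 20]
BINARY_OP - → -36 - 20 = -56. Stack: [-56]
STORE_FAST x → x=-56. Stack: []
LOAD_FAST i → push 2. Stack: [2]
LOAD_CONST → push 1. Stack: [2, 1]
BINARY_OP + → 2 + 1 = 3. Stack: [3]
STORE_FAST i → i=3. Stack: []
LOAD_FAST i → push 3. Stack: [3]
LOAD_CONST → push 3. Stack: [3, 3]
COMPARE_OP bool(<) → 3 vs 3 = False. Stack: [False]
POP_JUMP_IF_FALSE → pop False; jump. Stack: []
LOAD_FAST x → push -56. Stack: [-56]
RETURN_VALUE → return -56.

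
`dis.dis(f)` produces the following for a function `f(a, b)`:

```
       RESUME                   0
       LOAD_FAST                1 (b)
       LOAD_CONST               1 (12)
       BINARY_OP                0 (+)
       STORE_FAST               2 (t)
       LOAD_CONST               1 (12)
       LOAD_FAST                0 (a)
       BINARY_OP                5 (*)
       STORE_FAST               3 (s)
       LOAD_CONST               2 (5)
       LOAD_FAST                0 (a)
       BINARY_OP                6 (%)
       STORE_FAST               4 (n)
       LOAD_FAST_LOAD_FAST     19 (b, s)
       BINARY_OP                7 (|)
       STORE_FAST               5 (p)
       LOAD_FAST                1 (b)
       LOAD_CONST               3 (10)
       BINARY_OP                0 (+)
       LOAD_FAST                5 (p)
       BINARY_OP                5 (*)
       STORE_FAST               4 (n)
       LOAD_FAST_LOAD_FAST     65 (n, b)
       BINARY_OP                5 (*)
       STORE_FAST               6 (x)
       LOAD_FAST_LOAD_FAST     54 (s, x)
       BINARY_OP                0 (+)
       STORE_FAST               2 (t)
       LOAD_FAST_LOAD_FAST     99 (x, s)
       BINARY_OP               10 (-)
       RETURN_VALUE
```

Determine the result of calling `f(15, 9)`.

32139

LOAD_FAST b → push 9. Stack: [9]
LOAD_CONST → push 12. Stack: [9, 12]
BINARY_OP + → 9 + 12 = 21. Stack: [21]
STORE_FAST t → t=21. Stack: []
LOAD_CONST → push 12. Stack: [12]
LOAD_FAST a → push 15. Stack: [12, 15]
BINARY_OP * → 12 * 15 = 180. Stack: [180]
STORE_FAST s → s=180. Stack: []
LOAD_CONST → push 5. Stack: [5]
LOAD_FAST a → push 15. Stack: [5, 15]
BINARY_OP % → 5 % 15 = 5. Stack: [5]
STORE_FAST n → n=5. Stack: []
LOAD_FAST_LOAD_FAST b,s → push 9,180. Stack: [9, 180]
BINARY_OP | → 9 | 180 = 189. Stack: [189]
STORE_FAST p → p=189. Stack: []
LOAD_FAST b → push 9. Stack: [9]
LOAD_CONST → push 10. Stack: [9, 10]
BINARY_OP + → 9 + 10 = 19. Stack: [19]
LOAD_FAST p → push 189. Stack: [19, 189]
BINARY_OP * → 19 * 189 = 3591. Stack: [3591]
STORE_FAST n → n=3591. Stack: []
LOAD_FAST_LOAD_FAST n,b → push 3591,9. Stack: [3591, 9]
BINARY_OP * → 3591 * 9 = 32319. Stack: [32319]
STORE_FAST x → x=32319. Stack: []
LOAD_FAST_LOAD_FAST s,x → push 180,32319. Stack: [180, 32319]
BINARY_OP + → 180 + 32319 = 32499. Stack: [32499]
STORE_FAST t → t=32499. Stack: []
LOAD_FAST_LOAD_FAST x,s → push 32319,180. Stack: [32319, 180]
BINARY_OP - → 32319 - 180 = 32139. Stack: [32139]
RETURN_VALUE → return 32139.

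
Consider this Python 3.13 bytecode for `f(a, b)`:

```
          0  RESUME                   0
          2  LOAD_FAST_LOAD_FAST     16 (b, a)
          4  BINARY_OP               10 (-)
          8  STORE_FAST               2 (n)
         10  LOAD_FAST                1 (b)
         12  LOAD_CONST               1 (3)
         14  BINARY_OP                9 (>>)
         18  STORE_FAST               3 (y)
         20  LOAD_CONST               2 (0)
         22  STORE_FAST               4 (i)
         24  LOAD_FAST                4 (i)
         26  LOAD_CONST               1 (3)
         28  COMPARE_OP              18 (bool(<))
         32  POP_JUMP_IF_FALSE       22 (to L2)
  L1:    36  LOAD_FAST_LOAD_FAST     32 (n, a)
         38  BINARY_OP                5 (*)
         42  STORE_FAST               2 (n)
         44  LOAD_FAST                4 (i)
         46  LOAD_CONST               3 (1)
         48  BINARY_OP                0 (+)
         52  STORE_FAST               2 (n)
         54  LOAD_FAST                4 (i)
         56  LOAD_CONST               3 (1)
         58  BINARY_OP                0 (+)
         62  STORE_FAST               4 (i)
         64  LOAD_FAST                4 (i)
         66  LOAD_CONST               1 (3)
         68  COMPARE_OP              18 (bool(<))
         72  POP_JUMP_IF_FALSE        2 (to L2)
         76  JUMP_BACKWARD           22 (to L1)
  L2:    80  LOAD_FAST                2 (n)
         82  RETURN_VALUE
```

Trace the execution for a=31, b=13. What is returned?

3

LOAD_FAST_LOAD_FAST b,a → push 13,31. Stack: [13, 31]
BINARY_OP - → 13 - 31 = -18. Stack: [-18]
STORE_FAST n → n=-18. Stack: []
LOAD_FAST b → push 13. Stack: [13]
LOAD_CONST → push 3. Stack: [13, 3]
BINARY_OP >> → 13 >> 3 = 1. Stack: [1]
STORE_FAST y → y=1. Stack: []
LOAD_CONST → push 0. Stack: [0]
STORE_FAST i → i=0. Stack: []
LOAD_FAST i → push 0. Stack: [0]
LOAD_CONST → push 3. Stack: [0, 3]
COMPARE_OP bool(<) → 0 vs 3 = True. Stack: [True]
POP_JUMP_IF_FALSE → pop True; no jump. Stack: []
LOAD_FAST_LOAD_FAST n,a → push -18,31. Stack: [-18, 31]
BINARY_OP * → -18 * 31 = -558. Stack: [-558]
STORE_FAST n → n=-558. Stack: []
LOAD_FAST i → push 0. Stack: [0]
LOAD_CONST → push 1. Stack: [0, 1]
BINARY_OP + → 0 + 1 = 1. Stack: [1]
STORE_FAST n → n=1. Stack: []
LOAD_FAST i → push 0. Stack: [0]
LOAD_CONST → push 1. Stack: [0, 1]
BINARY_OP + → 0 + 1 = 1. Stack: [1]
STORE_FAST i → i=1. Stack: []
LOAD_FAST i → push 1. Stack: [1]
LOAD_CONST → push 3. Stack: [1, 3]
COMPARE_OP bool(<) → 1 vs 3 = True. Stack: [True]
POP_JUMP_IF_FALSE → pop True; no jump. Stack: []
LOAD_FAST_LOAD_FAST n,a → push 1,31. Stack: [1, 31]
BINARY_OP * → 1 * 31 = 31. Stack: [31]
STORE_FAST n → n=31. Stack: []
LOAD_FAST i → push 1. Stack: [1]
LOAD_CONST → push 1. Stack: [1, 1]
BINARY_OP + → 1 + 1 = 2. Stack: [2]
STORE_FAST n → n=2. Stack: []
LOAD_FAST i → push 1. Stack: [1]
LOAD_CONST → push 1. Stack: [1, 1]
BINARY_OP + → 1 + 1 = 2. Stack: [2]
STORE_FAST i → i=2. Stack: []
LOAD_FAST i → push 2. Stack: [2]
LOAD_CONST → push 3. Stack: [2, 3]
COMPARE_OP bool(<) → 2 vs 3 = True. Stack: [True]
POP_JUMP_IF_FALSE → pop True; no jump. Stack: []
LOAD_FAST_LOAD_FAST n,a → push 2,31. Stack: [2, 31]
BINARY_OP * → 2 * 31 = 62. Stack: [62]
STORE_FAST n → n=62. Stack: []
LOAD_FAST i → push 2. Stack: [2]
LOAD_CONST → push 1. Stack: [2, 1]
BINARY_OP + → 2 + 1 = 3. Stack: [3]
STORE_FAST n → n=3. Stack: []
LOAD_FAST i → push 2. Stack: [2]
LOAD_CONST → push 1. Stack: [2, 1]
BINARY_OP + → 2 + 1 = 3. Stack: [3]
STORE_FAST i → i=3. Stack: []
LOAD_FAST i → push 3. Stack: [3]
LOAD_CONST → push 3. Stack: [3, 3]
COMPARE_OP bool(<) → 3 vs 3 = False. Stack: [False]
POP_JUMP_IF_FALSE → pop False; jump. Stack: []
LOAD_FAST n → push 3. Stack: [3]
RETURN_VALUE → return 3.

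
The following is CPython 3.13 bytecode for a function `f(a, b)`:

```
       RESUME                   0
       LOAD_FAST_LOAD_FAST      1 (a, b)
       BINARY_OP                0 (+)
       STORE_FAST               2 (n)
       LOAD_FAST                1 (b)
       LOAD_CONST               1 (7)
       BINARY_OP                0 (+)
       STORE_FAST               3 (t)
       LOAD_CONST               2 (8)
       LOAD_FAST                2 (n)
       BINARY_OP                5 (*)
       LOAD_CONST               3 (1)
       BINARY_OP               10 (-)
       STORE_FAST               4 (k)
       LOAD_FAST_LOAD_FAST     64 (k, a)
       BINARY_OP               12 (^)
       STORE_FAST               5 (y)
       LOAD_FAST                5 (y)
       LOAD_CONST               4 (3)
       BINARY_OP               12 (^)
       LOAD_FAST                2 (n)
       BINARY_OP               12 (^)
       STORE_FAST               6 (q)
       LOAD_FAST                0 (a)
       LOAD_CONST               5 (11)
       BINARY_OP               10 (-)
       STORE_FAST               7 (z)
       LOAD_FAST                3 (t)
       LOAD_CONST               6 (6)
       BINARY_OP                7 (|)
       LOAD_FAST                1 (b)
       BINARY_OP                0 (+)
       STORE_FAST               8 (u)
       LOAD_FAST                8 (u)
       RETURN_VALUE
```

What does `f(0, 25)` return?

LOAD_FAST_LOAD_FAST a,b → push 0,25. Stack: [0, 25]
BINARY_OP + → 0 + 25 = 25. Stack: [25]
STORE_FAST n → n=25. Stack: []
LOAD_FAST b → push 25. Stack: [25]
LOAD_CONST → push 7. Stack: [25, 7]
BINARY_OP + → 25 + 7 = 32. Stack: [32]
STORE_FAST t → t=32. Stack: []
LOAD_CONST → push 8. Stack: [8]
LOAD_FAST n → push 25. Stack: [8, 25]
BINARY_OP * → 8 * 25 = 200. Stack: [200]
LOAD_CONST → push 1. Stack: [200, 1]
BINARY_OP - → 200 - 1 = 199. Stack: [199]
STORE_FAST k → k=199. Stack: []
LOAD_FAST_LOAD_FAST k,a → push 199,0. Stack: [199, 0]
BINARY_OP ^ → 199 ^ 0 = 199. Stack: [199]
STORE_FAST y → y=199. Stack: []
LOAD_FAST y → push 199. Stack: [199]
LOAD_CONST → push 3. Stack: [199, 3]
BINARY_OP ^ → 199 ^ 3 = 196. Stack: [196]
LOAD_FAST n → push 25. Stack: [196, 25]
BINARY_OP ^ → 196 ^ 25 = 221. Stack: [221]
STORE_FAST q → q=221. Stack: []
LOAD_FAST a → push 0. Stack: [0]
LOAD_CONST → push 11. Stack: [0, 11]
BINARY_OP - → 0 - 11 = -11. Stack: [-11]
STORE_FAST z → z=-11. Stack: []
LOAD_FAST t → push 32. Stack: [32]
LOAD_CONST → push 6. Stack: [32, 6]
BINARY_OP | → 32 | 6 = 38. Stack: [38]
LOAD_FAST b → push 25. Stack: [38, 25]
BINARY_OP + → 38 + 25 = 63. Stack: [63]
STORE_FAST u → u=63. Stack: []
LOAD_FAST u → push 63. Stack: [63]
RETURN_VALUE → return 63.

63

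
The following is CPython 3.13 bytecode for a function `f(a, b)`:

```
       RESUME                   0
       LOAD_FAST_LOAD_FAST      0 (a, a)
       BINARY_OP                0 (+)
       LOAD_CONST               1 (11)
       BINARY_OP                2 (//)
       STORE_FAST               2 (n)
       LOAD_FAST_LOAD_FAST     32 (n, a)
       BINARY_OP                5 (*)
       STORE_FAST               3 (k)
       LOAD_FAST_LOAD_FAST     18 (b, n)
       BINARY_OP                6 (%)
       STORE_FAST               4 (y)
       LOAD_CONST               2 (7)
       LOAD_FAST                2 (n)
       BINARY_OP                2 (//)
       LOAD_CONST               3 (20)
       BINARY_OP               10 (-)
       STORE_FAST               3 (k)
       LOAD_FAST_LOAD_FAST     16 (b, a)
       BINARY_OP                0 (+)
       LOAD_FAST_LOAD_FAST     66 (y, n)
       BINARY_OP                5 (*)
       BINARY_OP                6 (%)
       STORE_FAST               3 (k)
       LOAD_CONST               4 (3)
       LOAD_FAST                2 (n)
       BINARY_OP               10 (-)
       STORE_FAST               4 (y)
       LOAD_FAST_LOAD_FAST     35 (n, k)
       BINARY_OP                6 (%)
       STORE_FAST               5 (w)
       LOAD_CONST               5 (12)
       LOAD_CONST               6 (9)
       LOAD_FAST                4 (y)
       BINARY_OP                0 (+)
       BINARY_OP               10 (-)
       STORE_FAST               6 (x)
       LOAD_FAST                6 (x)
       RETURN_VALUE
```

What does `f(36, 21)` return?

6

LOAD_FAST_LOAD_FAST a,a → push 36,36. Stack: [36, 36]
BINARY_OP + → 36 + 36 = 72. Stack: [72]
LOAD_CONST → push 11. Stack: [72, 11]
BINARY_OP // → 72 // 11 = 6. Stack: [6]
STORE_FAST n → n=6. Stack: []
LOAD_FAST_LOAD_FAST n,a → push 6,36. Stack: [6, 36]
BINARY_OP * → 6 * 36 = 216. Stack: [216]
STORE_FAST k → k=216. Stack: []
LOAD_FAST_LOAD_FAST b,n → push 21,6. Stack: [21, 6]
BINARY_OP % → 21 % 6 = 3. Stack: [3]
STORE_FAST y → y=3. Stack: []
LOAD_CONST → push 7. Stack: [7]
LOAD_FAST n → push 6. Stack: [7, 6]
BINARY_OP // → 7 // 6 = 1. Stack: [1]
LOAD_CONST → push 20. Stack: [1, 20]
BINARY_OP - → 1 - 20 = -19. Stack: [-19]
STORE_FAST k → k=-19. Stack: []
LOAD_FAST_LOAD_FAST b,a → push 21,36. Stack: [21, 36]
BINARY_OP + → 21 + 36 = 57. Stack: [57]
LOAD_FAST_LOAD_FAST y,n → push 3,6. Stack: [57, 3, 6]
BINARY_OP * → 3 * 6 = 18. Stack: [57, 18]
BINARY_OP % → 57 % 18 = 3. Stack: [3]
STORE_FAST k → k=3. Stack: []
LOAD_CONST → push 3. Stack: [3]
LOAD_FAST n → push 6. Stack: [3, 6]
BINARY_OP - → 3 - 6 = -3. Stack: [-3]
STORE_FAST y → y=-3. Stack: []
LOAD_FAST_LOAD_FAST n,k → push 6,3. Stack: [6, 3]
BINARY_OP % → 6 % 3 = 0. Stack: [0]
STORE_FAST w → w=0. Stack: []
LOAD_CONST → push 12. Stack: [12]
LOAD_CONST → push 9. Stack: [12, 9]
LOAD_FAST y → push -3. Stack: [12, 9, -3]
BINARY_OP + → 9 + -3 = 6. Stack: [12, 6]
BINARY_OP - → 12 - 6 = 6. Stack: [6]
STORE_FAST x → x=6. Stack: []
LOAD_FAST x → push 6. Stack: [6]
RETURN_VALUE → return 6.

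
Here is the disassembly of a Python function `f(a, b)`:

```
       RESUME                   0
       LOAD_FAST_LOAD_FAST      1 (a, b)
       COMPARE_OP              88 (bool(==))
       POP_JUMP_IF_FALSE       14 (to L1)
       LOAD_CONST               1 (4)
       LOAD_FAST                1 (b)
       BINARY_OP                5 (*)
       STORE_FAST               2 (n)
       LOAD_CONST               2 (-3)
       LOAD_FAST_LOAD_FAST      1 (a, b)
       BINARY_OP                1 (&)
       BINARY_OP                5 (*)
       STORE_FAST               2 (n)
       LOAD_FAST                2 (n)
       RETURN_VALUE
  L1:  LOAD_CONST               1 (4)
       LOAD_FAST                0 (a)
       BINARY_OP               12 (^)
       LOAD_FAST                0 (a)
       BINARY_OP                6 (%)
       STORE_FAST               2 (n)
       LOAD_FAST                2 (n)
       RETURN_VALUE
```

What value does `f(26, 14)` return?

4

LOAD_FAST_LOAD_FAST a,b → push 26,14. Stack: [26, 14]
COMPARE_OP bool(==) → 26 vs 14 = False. Stack: [False]
POP_JUMP_IF_FALSE → pop False; jump. Stack: []
LOAD_CONST → push 4. Stack: [4]
LOAD_FAST a → push 26. Stack: [4, 26]
BINARY_OP ^ → 4 ^ 26 = 30. Stack: [30]
LOAD_FAST a → push 26. Stack: [30, 26]
BINARY_OP % → 30 % 26 = 4. Stack: [4]
STORE_FAST n → n=4. Stack: []
LOAD_FAST n → push 4. Stack: [4]
RETURN_VALUE → return 4.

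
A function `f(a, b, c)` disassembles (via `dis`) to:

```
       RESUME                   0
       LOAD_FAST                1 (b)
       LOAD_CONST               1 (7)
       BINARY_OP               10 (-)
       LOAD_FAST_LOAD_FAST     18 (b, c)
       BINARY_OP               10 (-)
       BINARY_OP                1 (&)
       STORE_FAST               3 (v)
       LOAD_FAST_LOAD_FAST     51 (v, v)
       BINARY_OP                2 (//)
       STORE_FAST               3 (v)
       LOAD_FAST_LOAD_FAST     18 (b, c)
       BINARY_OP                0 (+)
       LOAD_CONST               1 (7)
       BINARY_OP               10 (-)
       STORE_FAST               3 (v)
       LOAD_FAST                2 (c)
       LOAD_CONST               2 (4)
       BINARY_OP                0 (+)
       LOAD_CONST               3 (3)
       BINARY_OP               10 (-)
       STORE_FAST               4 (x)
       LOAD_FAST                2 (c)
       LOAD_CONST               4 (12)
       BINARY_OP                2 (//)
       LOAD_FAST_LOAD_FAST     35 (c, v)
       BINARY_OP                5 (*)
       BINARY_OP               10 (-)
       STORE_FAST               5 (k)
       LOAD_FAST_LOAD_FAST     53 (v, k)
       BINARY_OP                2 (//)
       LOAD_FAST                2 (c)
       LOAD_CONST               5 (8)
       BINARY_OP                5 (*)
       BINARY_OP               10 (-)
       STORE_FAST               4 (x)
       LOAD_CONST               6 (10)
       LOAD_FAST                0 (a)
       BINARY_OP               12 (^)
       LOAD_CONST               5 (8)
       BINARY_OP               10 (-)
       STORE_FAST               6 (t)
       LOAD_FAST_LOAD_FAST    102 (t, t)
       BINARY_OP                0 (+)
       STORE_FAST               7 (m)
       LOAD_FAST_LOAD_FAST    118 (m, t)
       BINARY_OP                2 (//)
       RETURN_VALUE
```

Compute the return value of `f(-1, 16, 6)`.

2

LOAD_FAST b → push 16. Stack: [16]
LOAD_CONST → push 7. Stack: [16, 7]
BINARY_OP - → 16 - 7 = 9. Stack: [9]
LOAD_FAST_LOAD_FAST b,c → push 16,6. Stack: [9, 16, 6]
BINARY_OP - → 16 - 6 = 10. Stack: [9, 10]
BINARY_OP & → 9 & 10 = 8. Stack: [8]
STORE_FAST v → v=8. Stack: []
LOAD_FAST_LOAD_FAST v,v → push 8,8. Stack: [8, 8]
BINARY_OP // → 8 // 8 = 1. Stack: [1]
STORE_FAST v → v=1. Stack: []
LOAD_FAST_LOAD_FAST b,c → push 16,6. Stack: [16, 6]
BINARY_OP + → 16 + 6 = 22. Stack: [22]
LOAD_CONST → push 7. Stack: [22, 7]
BINARY_OP - → 22 - 7 = 15. Stack: [15]
STORE_FAST v → v=15. Stack: []
LOAD_FAST c → push 6. Stack: [6]
LOAD_CONST → push 4. Stack: [6, 4]
BINARY_OP + → 6 + 4 = 10. Stack: [10]
LOAD_CONST → push 3. Stack: [10, 3]
BINARY_OP - → 10 - 3 = 7. Stack: [7]
STORE_FAST x → x=7. Stack: []
LOAD_FAST c → push 6. Stack: [6]
LOAD_CONST → push 12. Stack: [6, 12]
BINARY_OP // → 6 // 12 = 0. Stack: [0]
LOAD_FAST_LOAD_FAST c,v → push 6,15. Stack: [0, 6, 15]
BINARY_OP * → 6 * 15 = 90. Stack: [0, 90]
BINARY_OP - → 0 - 90 = -90. Stack: [-90]
STORE_FAST k → k=-90. Stack: []
LOAD_FAST_LOAD_FAST v,k → push 15,-90. Stack: [15, -90]
BINARY_OP // → 15 // -90 = -1. Stack: [-1]
LOAD_FAST c → push 6. Stack: [-1, 6]
LOAD_CONST → push 8. Stack: [-1, 6, 8]
BINARY_OP * → 6 * 8 = 48. Stack: [-1, 48]
BINARY_OP - → -1 - 48 = -49. Stack: [-49]
STORE_FAST x → x=-49. Stack: []
LOAD_CONST → push 10. Stack: [10]
LOAD_FAST a → push -1. Stack: [10, -1]
BINARY_OP ^ → 10 ^ -1 = -11. Stack: [-11]
LOAD_CONST → push 8. Stack: [-11, 8]
BINARY_OP - → -11 - 8 = -19. Stack: [-19]
STORE_FAST t → t=-19. Stack: []
LOAD_FAST_LOAD_FAST t,t → push -19,-19. Stack: [-19, -19]
BINARY_OP + → -19 + -19 = -38. Stack: [-38]
STORE_FAST m → m=-38. Stack: []
LOAD_FAST_LOAD_FAST m,t → push -38,-19. Stack: [-38, -19]
BINARY_OP // → -38 // -19 = 2. Stack: [2]
RETURN_VALUE → return 2.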